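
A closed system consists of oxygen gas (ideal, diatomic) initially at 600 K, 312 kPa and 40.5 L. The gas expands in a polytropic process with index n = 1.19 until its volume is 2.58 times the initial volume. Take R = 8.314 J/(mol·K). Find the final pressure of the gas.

101 kPa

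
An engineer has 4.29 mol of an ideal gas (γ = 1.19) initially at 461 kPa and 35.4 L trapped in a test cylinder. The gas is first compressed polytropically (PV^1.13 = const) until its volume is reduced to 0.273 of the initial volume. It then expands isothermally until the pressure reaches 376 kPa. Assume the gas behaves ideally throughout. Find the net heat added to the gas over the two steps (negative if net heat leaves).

25000 J

T₁ = P₁V₁/(nR) = 461×35.4/(4.29×8.314) = 458 K.
Step 1 — Polytropic n=1.13: T₂ = T₁(V₁/V₂)^(n−1) = 458×(3.66)^0.13 = 542 K; P₂ = P₁(V₁/V₂)^n = 2000 kPa.
W = (P₁V₁−P₂V₂)/(n−1) = (461×35.4−2000×9.66)/0.13 = -23100 J.
ΔU = nCvΔT = 4.29×43.8×(542−458) = 15800 J.
Q = ΔU + W = -7290 J.
State after step 1: P = 2000 kPa, V = 9.66 L, T = 542 K.
Step 2 — Isothermal: T stays 542 K; PV = const ⇒ V₂ = 51.4 L, P₂ = 376 kPa.
ΔU = 0 (ideal gas, T constant).
W = nRT ln(V₂/V₁) = 4.29×8.314×542×ln(5.32) = 32300 J.
Q = ΔU + W = 32300 J.
Net over both steps: W = 9200 J, Q = 25000 J, ΔU = 15800 J.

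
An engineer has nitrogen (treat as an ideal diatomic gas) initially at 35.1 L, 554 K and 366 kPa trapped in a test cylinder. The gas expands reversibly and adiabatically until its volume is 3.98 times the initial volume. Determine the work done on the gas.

n = P₁V₁/(RT₁) = 366×35.1/(8.314×554) = 2.79 mol.
Adiabatic: TV^(γ−1) = const ⇒ T₂ = 554×(0.251)^0.400 = 319 K; PV^γ = const ⇒ P₂ = 52.9 kPa.
ΔU = nCvΔT = 2.79×20.8×(319−554) = -13600 J.
Q = 0 for an adiabatic process, so W = −ΔU = 13600 J.
Work done on the gas = −W_by = -13600 J.

-13600 J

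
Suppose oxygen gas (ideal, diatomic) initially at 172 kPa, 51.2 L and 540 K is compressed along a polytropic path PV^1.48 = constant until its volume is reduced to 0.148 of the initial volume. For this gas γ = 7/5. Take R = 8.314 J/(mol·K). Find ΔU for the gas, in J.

33100 J

n = P₁V₁/(RT₁) = 172×51.2/(8.314×540) = 1.96 mol.
Polytropic n=1.48: T₂ = T₁(V₁/V₂)^(n−1) = 540×(6.76)^0.48 = 1350 K; P₂ = P₁(V₁/V₂)^n = 2910 kPa.
For an ideal gas ΔU = nCvΔT with Cv = (5/2)R = 20.8 J/(mol·K).
ΔU = 1.96×20.8×(1350−540) = 33100 J.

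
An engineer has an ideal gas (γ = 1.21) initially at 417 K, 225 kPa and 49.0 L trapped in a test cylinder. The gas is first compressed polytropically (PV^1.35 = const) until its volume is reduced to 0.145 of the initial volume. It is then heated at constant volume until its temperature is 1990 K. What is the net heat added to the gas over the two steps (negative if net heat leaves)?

168000 J

n = P₁V₁/(RT₁) = 225×49.0/(8.314×417) = 3.18 mol.
Step 1 — Polytropic n=1.35: T₂ = T₁(V₁/V₂)^(n−1) = 417×(6.90)^0.35 = 820 K; P₂ = P₁(V₁/V₂)^n = 3050 kPa.
W = (P₁V₁−P₂V₂)/(n−1) = (225×49.0−3050×7.10)/0.35 = -30400 J.
ΔU = nCvΔT = 3.18×39.6×(820−417) = 50700 J.
Q = ΔU + W = 20300 J.
State after step 1: P = 3050 kPa, V = 7.10 L, T = 820 K.
Step 2 — Isochoric: V stays 7.10 L; P/T = const ⇒ T₂ = 1990 K, P₂ = 7410 kPa.
W = 0 (no volume change).
ΔU = nCvΔT = 3.18×39.6×(1990−820) = 147000 J.
Q = ΔU = 147000 J.
Net over both steps: W = -30400 J, Q = 168000 J, ΔU = 198000 J.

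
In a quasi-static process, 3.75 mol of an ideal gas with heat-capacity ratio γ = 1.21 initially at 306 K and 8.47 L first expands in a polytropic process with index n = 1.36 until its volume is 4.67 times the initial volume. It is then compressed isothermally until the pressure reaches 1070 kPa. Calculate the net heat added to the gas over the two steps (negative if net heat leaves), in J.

P₁ = nRT₁/V₁ = 3.75×8.314×306/8.47 = 1130 kPa.
Step 1 — Polytropic n=1.36: T₂ = T₁(V₁/V₂)^(n−1) = 306×(0.214)^0.36 = 176 K; P₂ = P₁(V₁/V₂)^n = 138 kPa.
W = (P₁V₁−P₂V₂)/(n−1) = (1130×8.47−138×39.6)/0.36 = 11300 J.
ΔU = nCvΔT = 3.75×39.6×(176−306) = -19300 J.
Q = ΔU + W = -8060 J.
State after step 1: P = 138 kPa, V = 39.6 L, T = 176 K.
Step 2 — Isothermal: T stays 176 K; PV = const ⇒ V₂ = 5.12 L, P₂ = 1070 kPa.
ΔU = 0 (ideal gas, T constant).
W = nRT ln(V₂/V₁) = 3.75×8.314×176×ln(0.129) = -11200 J.
Q = ΔU + W = -11200 J.
Net over both steps: W = 84.5 J, Q = -19300 J, ΔU = -19300 J.

-19300 J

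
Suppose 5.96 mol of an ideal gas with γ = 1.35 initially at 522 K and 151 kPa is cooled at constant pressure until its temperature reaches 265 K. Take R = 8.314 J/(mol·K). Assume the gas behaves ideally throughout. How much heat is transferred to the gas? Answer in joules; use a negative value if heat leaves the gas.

-49100 J

V₁ = nRT₁/P₁ = 5.96×8.314×522/151 = 171 L.
Isobaric: P stays 151 kPa; V/T = const ⇒ T₂ = 265 K, V₂ = 87.0 L.
W = PΔV = 151×(87.0−171) kPa·L = -12700 J.
ΔU = nCvΔT = 5.96×23.8×(265−522) = -36400 J.
Q = ΔU + W = nCpΔT = -49100 J.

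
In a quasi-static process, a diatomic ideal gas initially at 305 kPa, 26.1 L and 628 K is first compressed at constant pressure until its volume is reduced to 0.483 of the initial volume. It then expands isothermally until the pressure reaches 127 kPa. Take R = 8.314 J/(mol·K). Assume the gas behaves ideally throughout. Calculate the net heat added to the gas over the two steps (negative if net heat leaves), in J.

-11000 J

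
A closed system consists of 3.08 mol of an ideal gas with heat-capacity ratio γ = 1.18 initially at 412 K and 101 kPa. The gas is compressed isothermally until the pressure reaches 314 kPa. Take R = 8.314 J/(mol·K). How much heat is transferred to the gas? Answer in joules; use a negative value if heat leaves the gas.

-12000 J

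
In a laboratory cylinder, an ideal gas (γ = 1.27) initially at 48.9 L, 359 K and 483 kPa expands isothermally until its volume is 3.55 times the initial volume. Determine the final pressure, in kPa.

Isothermal: T stays 359 K; PV = const ⇒ V₂ = 174 L, P₂ = 136 kPa.

136 kPa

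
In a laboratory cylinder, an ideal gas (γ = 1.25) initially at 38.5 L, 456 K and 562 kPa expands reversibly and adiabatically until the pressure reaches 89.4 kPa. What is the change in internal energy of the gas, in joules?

n = P₁V₁/(RT₁) = 562×38.5/(8.314×456) = 5.71 mol.
Adiabatic: T₂/T₁ = (P₂/P₁)^((γ−1)/γ) ⇒ T₂ = 456×(0.159)^0.200 = 316 K; V₂ = 168 L.
For an ideal gas ΔU = nCvΔT with Cv = R/(γ−1) = 33.3 J/(mol·K).
ΔU = 5.71×33.3×(316−456) = -26600 J.

-26600 J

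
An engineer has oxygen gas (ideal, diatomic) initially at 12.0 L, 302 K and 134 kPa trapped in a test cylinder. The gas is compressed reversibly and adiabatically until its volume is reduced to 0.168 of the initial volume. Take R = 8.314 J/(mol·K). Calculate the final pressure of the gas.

Adiabatic: TV^(γ−1) = const ⇒ T₂ = 302×(5.95)^0.400 = 616 K; PV^γ = const ⇒ P₂ = 1630 kPa.

1630 kPa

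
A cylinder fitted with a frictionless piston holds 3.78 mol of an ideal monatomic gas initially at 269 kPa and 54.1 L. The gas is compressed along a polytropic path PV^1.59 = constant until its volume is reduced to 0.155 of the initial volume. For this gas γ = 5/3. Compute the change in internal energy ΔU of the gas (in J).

43700 J

T₁ = P₁V₁/(nR) = 269×54.1/(3.78×8.314) = 463 K.
Polytropic n=1.59: T₂ = T₁(V₁/V₂)^(n−1) = 463×(6.45)^0.59 = 1390 K; P₂ = P₁(V₁/V₂)^n = 5210 kPa.
For an ideal gas ΔU = nCvΔT with Cv = (3/2)R = 12.5 J/(mol·K).
ΔU = 3.78×12.5×(1390−463) = 43700 J.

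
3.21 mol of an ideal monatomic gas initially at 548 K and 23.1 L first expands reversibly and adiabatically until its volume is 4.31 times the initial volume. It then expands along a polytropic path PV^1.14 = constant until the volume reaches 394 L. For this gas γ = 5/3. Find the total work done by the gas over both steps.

P₁ = nRT₁/V₁ = 3.21×8.314×548/23.1 = 633 kPa.
Step 1 — Adiabatic: TV^(γ−1) = const ⇒ T₂ = 548×(0.232)^0.667 = 207 K; PV^γ = const ⇒ P₂ = 55.5 kPa.
ΔU = nCvΔT = 3.21×12.5×(207−548) = -13700 J.
Q = 0 for an adiabatic process, so W = −ΔU = 13700 J.
State after step 1: P = 55.5 kPa, V = 99.6 L, T = 207 K.
Step 2 — Polytropic n=1.14: T₂ = T₁(V₁/V₂)^(n−1) = 207×(0.253)^0.14 = 171 K; P₂ = P₁(V₁/V₂)^n = 11.6 kPa.
W = (P₁V₁−P₂V₂)/(n−1) = (55.5×99.6−11.6×394)/0.14 = 6910 J.
ΔU = nCvΔT = 3.21×12.5×(171−207) = -1450 J.
Q = ΔU + W = 5460 J.
Net over both steps: W = 20600 J, Q = 5460 J, ΔU = -15100 J.

20600 J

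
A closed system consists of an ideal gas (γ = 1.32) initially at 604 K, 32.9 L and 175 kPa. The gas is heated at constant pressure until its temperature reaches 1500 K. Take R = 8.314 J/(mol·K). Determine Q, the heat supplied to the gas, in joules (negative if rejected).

35200 J

n = P₁V₁/(RT₁) = 175×32.9/(8.314×604) = 1.15 mol.
Isobaric: P stays 175 kPa; V/T = const ⇒ T₂ = 1500 K, V₂ = 81.7 L.
W = PΔV = 175×(81.7−32.9) kPa·L = 8540 J.
ΔU = nCvΔT = 1.15×26.0×(1500−604) = 26700 J.
Q = ΔU + W = nCpΔT = 35200 J.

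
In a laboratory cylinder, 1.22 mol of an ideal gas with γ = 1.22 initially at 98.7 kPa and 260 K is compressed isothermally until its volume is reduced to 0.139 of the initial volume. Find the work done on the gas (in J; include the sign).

5200 J

V₁ = nRT₁/P₁ = 1.22×8.314×260/98.7 = 26.7 L.
Isothermal: T stays 260 K; PV = const ⇒ V₂ = 3.71 L, P₂ = 710 kPa.
W = nRT ln(V₂/V₁) = 1.22×8.314×260×ln(0.139) = -5200 J.
Work done on the gas = −W_by = 5200 J.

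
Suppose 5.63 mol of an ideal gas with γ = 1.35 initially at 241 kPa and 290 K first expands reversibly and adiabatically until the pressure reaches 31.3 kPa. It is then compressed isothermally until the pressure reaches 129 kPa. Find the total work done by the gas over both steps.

V₁ = nRT₁/P₁ = 5.63×8.314×290/241 = 56.3 L.
Step 1 — Adiabatic: T₂/T₁ = (P₂/P₁)^((γ−1)/γ) ⇒ T₂ = 290×(0.130)^0.259 = 171 K; V₂ = 255 L.
ΔU = nCvΔT = 5.63×23.8×(171−290) = -15900 J.
Q = 0 for an adiabatic process, so W = −ΔU = 15900 J.
State after step 1: P = 31.3 kPa, V = 255 L, T = 171 K.
Step 2 — Isothermal: T stays 171 K; PV = const ⇒ V₂ = 62.0 L, P₂ = 129 kPa.
ΔU = 0 (ideal gas, T constant).
W = nRT ln(V₂/V₁) = 5.63×8.314×171×ln(0.243) = -11300 J.
Q = ΔU + W = -11300 J.
Net over both steps: W = 4610 J, Q = -11300 J, ΔU = -15900 J.

4610 J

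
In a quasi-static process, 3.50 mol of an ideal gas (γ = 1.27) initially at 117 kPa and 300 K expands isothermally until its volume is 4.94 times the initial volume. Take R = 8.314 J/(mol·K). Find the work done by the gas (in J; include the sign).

V₁ = nRT₁/P₁ = 3.50×8.314×300/117 = 74.6 L.
Isothermal: T stays 300 K; PV = const ⇒ V₂ = 369 L, P₂ = 23.7 kPa.
W = nRT ln(V₂/V₁) = 3.50×8.314×300×ln(4.94) = 13900 J.

13900 J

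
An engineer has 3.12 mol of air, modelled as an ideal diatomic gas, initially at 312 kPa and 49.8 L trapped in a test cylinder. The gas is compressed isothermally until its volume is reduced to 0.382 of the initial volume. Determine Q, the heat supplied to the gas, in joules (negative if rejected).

T₁ = P₁V₁/(nR) = 312×49.8/(3.12×8.314) = 599 K.
Isothermal: T stays 599 K; PV = const ⇒ V₂ = 19.0 L, P₂ = 817 kPa.
ΔU = 0 (ideal gas, T constant).
W = nRT ln(V₂/V₁) = 3.12×8.314×599×ln(0.382) = -15000 J.
Q = ΔU + W = -15000 J.

-15000 J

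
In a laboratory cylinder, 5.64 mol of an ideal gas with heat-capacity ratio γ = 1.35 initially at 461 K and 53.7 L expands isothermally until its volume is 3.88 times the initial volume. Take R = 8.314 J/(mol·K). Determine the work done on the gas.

P₁ = nRT₁/V₁ = 5.64×8.314×461/53.7 = 403 kPa.
Isothermal: T stays 461 K; PV = const ⇒ V₂ = 208 L, P₂ = 104 kPa.
W = nRT ln(V₂/V₁) = 5.64×8.314×461×ln(3.88) = 29300 J.
Work done on the gas = −W_by = -29300 J.

-29300 J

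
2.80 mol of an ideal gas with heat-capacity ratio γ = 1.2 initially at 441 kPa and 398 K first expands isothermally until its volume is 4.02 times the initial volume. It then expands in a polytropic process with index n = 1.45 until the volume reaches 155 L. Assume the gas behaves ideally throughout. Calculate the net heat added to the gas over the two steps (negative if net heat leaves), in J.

6740 J

V₁ = nRT₁/P₁ = 2.80×8.314×398/441 = 21.0 L.
Step 1 — Isothermal: T stays 398 K; PV = const ⇒ V₂ = 84.5 L, P₂ = 110 kPa.
ΔU = 0 (ideal gas, T constant).
W = nRT ln(V₂/V₁) = 2.80×8.314×398×ln(4.02) = 12900 J.
Q = ΔU + W = 12900 J.
State after step 1: P = 110 kPa, V = 84.5 L, T = 398 K.
Step 2 — Polytropic n=1.45: T₂ = T₁(V₁/V₂)^(n−1) = 398×(0.545)^0.45 = 303 K; P₂ = P₁(V₁/V₂)^n = 45.5 kPa.
W = (P₁V₁−P₂V₂)/(n−1) = (110×84.5−45.5×155)/0.45 = 4920 J.
ΔU = nCvΔT = 2.80×41.6×(303−398) = -11100 J.
Q = ΔU + W = -6150 J.
Net over both steps: W = 17800 J, Q = 6740 J, ΔU = -11100 J.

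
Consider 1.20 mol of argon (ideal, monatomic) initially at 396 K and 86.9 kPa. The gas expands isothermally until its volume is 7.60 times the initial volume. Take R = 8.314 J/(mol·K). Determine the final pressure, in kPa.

V₁ = nRT₁/P₁ = 1.20×8.314×396/86.9 = 45.5 L.
Isothermal: T stays 396 K; PV = const ⇒ V₂ = 346 L, P₂ = 11.4 kPa.

11.4 kPa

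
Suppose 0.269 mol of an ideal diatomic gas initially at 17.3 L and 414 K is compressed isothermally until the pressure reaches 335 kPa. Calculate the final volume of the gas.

2.76 L

P₁ = nRT₁/V₁ = 0.269×8.314×414/17.3 = 53.5 kPa.
Isothermal: T stays 414 K; PV = const ⇒ V₂ = 2.76 L, P₂ = 335 kPa.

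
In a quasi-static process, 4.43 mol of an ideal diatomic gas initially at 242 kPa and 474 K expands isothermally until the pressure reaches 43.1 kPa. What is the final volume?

405 L

V₁ = nRT₁/P₁ = 4.43×8.314×474/242 = 72.1 L.
Isothermal: T stays 474 K; PV = const ⇒ V₂ = 405 L, P₂ = 43.1 kPa.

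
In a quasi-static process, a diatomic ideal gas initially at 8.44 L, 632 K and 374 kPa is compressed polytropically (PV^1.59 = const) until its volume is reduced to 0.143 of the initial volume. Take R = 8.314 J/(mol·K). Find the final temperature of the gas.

1990 K

Polytropic n=1.59: T₂ = T₁(V₁/V₂)^(n−1) = 632×(6.99)^0.59 = 1990 K; P₂ = P₁(V₁/V₂)^n = 8240 kPa.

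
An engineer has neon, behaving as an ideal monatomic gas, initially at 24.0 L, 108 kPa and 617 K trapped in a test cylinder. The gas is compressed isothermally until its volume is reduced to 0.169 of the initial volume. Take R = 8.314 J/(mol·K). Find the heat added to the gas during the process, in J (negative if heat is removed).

n = P₁V₁/(RT₁) = 108×24.0/(8.314×617) = 0.505 mol.
Isothermal: T stays 617 K; PV = const ⇒ V₂ = 4.06 L, P₂ = 639 kPa.
ΔU = 0 (ideal gas, T constant).
W = nRT ln(V₂/V₁) = 0.505×8.314×617×ln(0.169) = -4610 J.
Q = ΔU + W = -4610 J.

-4610 J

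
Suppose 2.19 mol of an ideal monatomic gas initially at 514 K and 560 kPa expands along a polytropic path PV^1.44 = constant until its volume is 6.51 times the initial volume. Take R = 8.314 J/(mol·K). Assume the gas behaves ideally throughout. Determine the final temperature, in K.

V₁ = nRT₁/P₁ = 2.19×8.314×514/560 = 16.7 L.
Polytropic n=1.44: T₂ = T₁(V₁/V₂)^(n−1) = 514×(0.154)^0.44 = 225 K; P₂ = P₁(V₁/V₂)^n = 37.7 kPa.

225 K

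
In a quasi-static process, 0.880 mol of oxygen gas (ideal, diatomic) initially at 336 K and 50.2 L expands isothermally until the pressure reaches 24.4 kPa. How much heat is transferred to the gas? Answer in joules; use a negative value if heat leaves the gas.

P₁ = nRT₁/V₁ = 0.880×8.314×336/50.2 = 49.0 kPa.
Isothermal: T stays 336 K; PV = const ⇒ V₂ = 101 L, P₂ = 24.4 kPa.
ΔU = 0 (ideal gas, T constant).
W = nRT ln(V₂/V₁) = 0.880×8.314×336×ln(2.01) = 1710 J.
Q = ΔU + W = 1710 J.

1710 J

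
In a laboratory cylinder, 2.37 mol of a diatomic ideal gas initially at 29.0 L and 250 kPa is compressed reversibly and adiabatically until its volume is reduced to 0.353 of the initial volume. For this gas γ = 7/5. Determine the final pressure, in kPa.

1070 kPa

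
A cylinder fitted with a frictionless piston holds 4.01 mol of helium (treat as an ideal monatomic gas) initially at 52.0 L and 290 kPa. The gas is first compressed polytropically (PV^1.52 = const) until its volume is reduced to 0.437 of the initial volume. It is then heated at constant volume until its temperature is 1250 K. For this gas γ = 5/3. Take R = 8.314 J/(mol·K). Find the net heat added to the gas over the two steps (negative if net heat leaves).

24300 J

T₁ = P₁V₁/(nR) = 290×52.0/(4.01×8.314) = 452 K.
Step 1 — Polytropic n=1.52: T₂ = T₁(V₁/V₂)^(n−1) = 452×(2.29)^0.52 = 696 K; P₂ = P₁(V₁/V₂)^n = 1020 kPa.
W = (P₁V₁−P₂V₂)/(n−1) = (290×52.0−1020×22.7)/0.52 = -15600 J.
ΔU = nCvΔT = 4.01×12.5×(696−452) = 12200 J.
Q = ΔU + W = -3430 J.
State after step 1: P = 1020 kPa, V = 22.7 L, T = 696 K.
Step 2 — Isochoric: V stays 22.7 L; P/T = const ⇒ T₂ = 1250 K, P₂ = 1830 kPa.
W = 0 (no volume change).
ΔU = nCvΔT = 4.01×12.5×(1250−696) = 27700 J.
Q = ΔU = 27700 J.
Net over both steps: W = -15600 J, Q = 24300 J, ΔU = 39900 J.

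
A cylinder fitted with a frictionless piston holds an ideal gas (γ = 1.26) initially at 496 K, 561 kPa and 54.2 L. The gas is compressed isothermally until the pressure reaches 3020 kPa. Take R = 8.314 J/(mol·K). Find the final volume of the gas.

Isothermal: T stays 496 K; PV = const ⇒ V₂ = 10.1 L, P₂ = 3020 kPa.

10.1 L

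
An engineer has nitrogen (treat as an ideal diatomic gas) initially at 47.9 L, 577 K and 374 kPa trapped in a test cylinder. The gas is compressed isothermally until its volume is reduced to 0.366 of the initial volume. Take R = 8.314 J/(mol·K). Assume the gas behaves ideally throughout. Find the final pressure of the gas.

1020 kPa

Isothermal: T stays 577 K; PV = const ⇒ V₂ = 17.5 L, P₂ = 1020 kPa.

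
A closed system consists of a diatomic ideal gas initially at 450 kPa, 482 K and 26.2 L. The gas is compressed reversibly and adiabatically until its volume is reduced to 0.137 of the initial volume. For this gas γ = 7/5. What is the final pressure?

Adiabatic: TV^(γ−1) = const ⇒ T₂ = 482×(7.30)^0.400 = 1070 K; PV^γ = const ⇒ P₂ = 7270 kPa.

7270 kPa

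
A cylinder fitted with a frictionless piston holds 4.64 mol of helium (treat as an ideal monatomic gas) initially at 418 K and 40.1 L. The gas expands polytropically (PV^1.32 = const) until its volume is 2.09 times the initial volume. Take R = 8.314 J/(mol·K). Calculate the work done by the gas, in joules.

P₁ = nRT₁/V₁ = 4.64×8.314×418/40.1 = 402 kPa.
Polytropic n=1.32: T₂ = T₁(V₁/V₂)^(n−1) = 418×(0.478)^0.32 = 330 K; P₂ = P₁(V₁/V₂)^n = 152 kPa.
W = (P₁V₁−P₂V₂)/(n−1) = (402×40.1−152×83.8)/0.32 = 10600 J.

10600 J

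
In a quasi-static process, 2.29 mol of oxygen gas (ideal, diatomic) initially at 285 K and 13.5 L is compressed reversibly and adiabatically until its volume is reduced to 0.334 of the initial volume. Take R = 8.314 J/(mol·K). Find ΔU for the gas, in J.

7470 J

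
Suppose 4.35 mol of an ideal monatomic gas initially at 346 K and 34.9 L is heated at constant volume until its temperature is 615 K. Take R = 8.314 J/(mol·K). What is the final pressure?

637 kPa

P₁ = nRT₁/V₁ = 4.35×8.314×346/34.9 = 359 kPa.
Isochoric: V stays 34.9 L; P/T = const ⇒ T₂ = 615 K, P₂ = 637 kPa.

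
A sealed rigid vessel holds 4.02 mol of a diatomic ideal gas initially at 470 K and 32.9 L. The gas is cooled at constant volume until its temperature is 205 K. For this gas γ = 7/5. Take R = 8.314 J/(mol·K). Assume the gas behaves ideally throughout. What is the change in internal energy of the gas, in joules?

P₁ = nRT₁/V₁ = 4.02×8.314×470/32.9 = 477 kPa.
Isochoric: V stays 32.9 L; P/T = const ⇒ T₂ = 205 K, P₂ = 208 kPa.
For an ideal gas ΔU = nCvΔT with Cv = (5/2)R = 20.8 J/(mol·K).
ΔU = 4.02×20.8×(205−470) = -22100 J.

-22100 J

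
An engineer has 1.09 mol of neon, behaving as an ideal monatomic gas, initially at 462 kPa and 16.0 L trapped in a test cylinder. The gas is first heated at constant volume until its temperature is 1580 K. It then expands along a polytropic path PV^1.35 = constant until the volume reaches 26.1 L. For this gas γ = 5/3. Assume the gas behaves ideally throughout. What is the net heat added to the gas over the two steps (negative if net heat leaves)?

13400 J

T₁ = P₁V₁/(nR) = 462×16.0/(1.09×8.314) = 816 K.
Step 1 — Isochoric: V stays 16.0 L; P/T = const ⇒ T₂ = 1580 K, P₂ = 895 kPa.
W = 0 (no volume change).
ΔU = nCvΔT = 1.09×12.5×(1580−816) = 10400 J.
Q = ΔU = 10400 J.
State after step 1: P = 895 kPa, V = 16.0 L, T = 1580 K.
Step 2 — Polytropic n=1.35: T₂ = T₁(V₁/V₂)^(n−1) = 1580×(0.613)^0.35 = 1330 K; P₂ = P₁(V₁/V₂)^n = 462 kPa.
W = (P₁V₁−P₂V₂)/(n−1) = (895×16.0−462×26.1)/0.35 = 6440 J.
ΔU = nCvΔT = 1.09×12.5×(1330−1580) = -3380 J.
Q = ΔU + W = 3060 J.
Net over both steps: W = 6440 J, Q = 13400 J, ΔU = 7010 J.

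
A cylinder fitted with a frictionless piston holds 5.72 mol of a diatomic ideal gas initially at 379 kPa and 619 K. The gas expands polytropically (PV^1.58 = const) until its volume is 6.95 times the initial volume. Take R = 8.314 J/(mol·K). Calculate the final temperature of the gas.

V₁ = nRT₁/P₁ = 5.72×8.314×619/379 = 77.7 L.
Polytropic n=1.58: T₂ = T₁(V₁/V₂)^(n−1) = 619×(0.144)^0.58 = 201 K; P₂ = P₁(V₁/V₂)^n = 17.7 kPa.

201 K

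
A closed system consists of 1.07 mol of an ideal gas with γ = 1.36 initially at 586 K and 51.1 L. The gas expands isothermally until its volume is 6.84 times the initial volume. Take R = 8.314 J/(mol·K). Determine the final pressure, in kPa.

14.9 kPa

P₁ = nRT₁/V₁ = 1.07×8.314×586/51.1 = 102 kPa.
Isothermal: T stays 586 K; PV = const ⇒ V₂ = 350 L, P₂ = 14.9 kPa.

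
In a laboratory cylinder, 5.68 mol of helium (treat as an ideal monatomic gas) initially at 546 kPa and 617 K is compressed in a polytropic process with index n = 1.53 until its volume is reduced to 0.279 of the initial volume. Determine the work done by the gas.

-53200 J

V₁ = nRT₁/P₁ = 5.68×8.314×617/546 = 53.4 L.
Polytropic n=1.53: T₂ = T₁(V₁/V₂)^(n−1) = 617×(3.58)^0.53 = 1210 K; P₂ = P₁(V₁/V₂)^n = 3850 kPa.
W = (P₁V₁−P₂V₂)/(n−1) = (546×53.4−3850×14.9)/0.53 = -53200 J.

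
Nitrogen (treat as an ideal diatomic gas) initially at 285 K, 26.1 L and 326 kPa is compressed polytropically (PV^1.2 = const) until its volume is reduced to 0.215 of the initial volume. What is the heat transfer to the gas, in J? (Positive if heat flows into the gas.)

-7660 J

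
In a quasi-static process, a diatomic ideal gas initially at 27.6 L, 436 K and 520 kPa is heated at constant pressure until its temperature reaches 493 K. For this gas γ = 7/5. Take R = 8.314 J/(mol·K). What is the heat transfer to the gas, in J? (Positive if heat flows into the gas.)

n = P₁V₁/(RT₁) = 520×27.6/(8.314×436) = 3.96 mol.
Isobaric: P stays 520 kPa; V/T = const ⇒ T₂ = 493 K, V₂ = 31.2 L.
W = PΔV = 520×(31.2−27.6) kPa·L = 1880 J.
ΔU = nCvΔT = 3.96×20.8×(493−436) = 4690 J.
Q = ΔU + W = nCpΔT = 6570 J.

6570 J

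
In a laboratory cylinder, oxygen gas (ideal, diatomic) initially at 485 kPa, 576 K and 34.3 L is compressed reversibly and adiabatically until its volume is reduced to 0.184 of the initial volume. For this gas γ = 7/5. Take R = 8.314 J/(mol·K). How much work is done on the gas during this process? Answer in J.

40300 J

n = P₁V₁/(RT₁) = 485×34.3/(8.314×576) = 3.47 mol.
Adiabatic: TV^(γ−1) = const ⇒ T₂ = 576×(5.43)^0.400 = 1130 K; PV^γ = const ⇒ P₂ = 5190 kPa.
ΔU = nCvΔT = 3.47×20.8×(1130−576) = 40300 J.
Q = 0 for an adiabatic process, so W = −ΔU = -40300 J.
Work done on the gas = −W_by = 40300 J.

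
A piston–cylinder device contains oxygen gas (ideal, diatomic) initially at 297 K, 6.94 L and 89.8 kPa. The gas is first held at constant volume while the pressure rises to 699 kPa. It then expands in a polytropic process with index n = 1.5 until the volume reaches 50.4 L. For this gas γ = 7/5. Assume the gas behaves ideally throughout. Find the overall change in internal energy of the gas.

n = P₁V₁/(RT₁) = 89.8×6.94/(8.314×297) = 0.252 mol.
Step 1 — Isochoric: V stays 6.94 L; P/T = const ⇒ T₂ = 2310 K, P₂ = 699 kPa.
W = 0 (no volume change).
ΔU = nCvΔT = 0.252×20.8×(2310−297) = 10600 J.
Q = ΔU = 10600 J.
State after step 1: P = 699 kPa, V = 6.94 L, T = 2310 K.
Step 2 — Polytropic n=1.5: T₂ = T₁(V₁/V₂)^(n−1) = 2310×(0.138)^0.50 = 858 K; P₂ = P₁(V₁/V₂)^n = 35.7 kPa.
W = (P₁V₁−P₂V₂)/(n−1) = (699×6.94−35.7×50.4)/0.50 = 6100 J.
ΔU = nCvΔT = 0.252×20.8×(858−2310) = -7630 J.
Q = ΔU + W = -1530 J.
Net over both steps: W = 6100 J, Q = 9040 J, ΔU = 2940 J.

2940 J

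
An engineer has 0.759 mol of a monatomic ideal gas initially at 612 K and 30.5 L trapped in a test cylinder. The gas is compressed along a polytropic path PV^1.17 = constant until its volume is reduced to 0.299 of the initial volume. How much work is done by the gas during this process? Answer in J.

P₁ = nRT₁/V₁ = 0.759×8.314×612/30.5 = 127 kPa.
Polytropic n=1.17: T₂ = T₁(V₁/V₂)^(n−1) = 612×(3.34)^0.17 = 751 K; P₂ = P₁(V₁/V₂)^n = 520 kPa.
W = (P₁V₁−P₂V₂)/(n−1) = (127×30.5−520×9.12)/0.17 = -5180 J.

-5180 J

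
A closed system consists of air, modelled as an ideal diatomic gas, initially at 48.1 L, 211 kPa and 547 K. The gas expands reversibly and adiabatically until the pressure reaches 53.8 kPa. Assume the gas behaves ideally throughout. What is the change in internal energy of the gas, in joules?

n = P₁V₁/(RT₁) = 211×48.1/(8.314×547) = 2.23 mol.
Adiabatic: T₂/T₁ = (P₂/P₁)^((γ−1)/γ) ⇒ T₂ = 547×(0.255)^0.286 = 370 K; V₂ = 128 L.
For an ideal gas ΔU = nCvΔT with Cv = (5/2)R = 20.8 J/(mol·K).
ΔU = 2.23×20.8×(370−547) = -8200 J.

-8200 J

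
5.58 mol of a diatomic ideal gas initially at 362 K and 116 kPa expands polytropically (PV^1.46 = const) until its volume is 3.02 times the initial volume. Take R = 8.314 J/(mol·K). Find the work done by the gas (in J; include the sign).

14600 J

V₁ = nRT₁/P₁ = 5.58×8.314×362/116 = 145 L.
Polytropic n=1.46: T₂ = T₁(V₁/V₂)^(n−1) = 362×(0.331)^0.46 = 218 K; P₂ = P₁(V₁/V₂)^n = 23.1 kPa.
W = (P₁V₁−P₂V₂)/(n−1) = (116×145−23.1×437)/0.46 = 14600 J.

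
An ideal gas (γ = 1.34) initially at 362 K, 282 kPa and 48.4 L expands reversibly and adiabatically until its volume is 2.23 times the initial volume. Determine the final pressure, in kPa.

Adiabatic: TV^(γ−1) = const ⇒ T₂ = 362×(0.448)^0.340 = 276 K; PV^γ = const ⇒ P₂ = 96.3 kPa.

96.3 kPa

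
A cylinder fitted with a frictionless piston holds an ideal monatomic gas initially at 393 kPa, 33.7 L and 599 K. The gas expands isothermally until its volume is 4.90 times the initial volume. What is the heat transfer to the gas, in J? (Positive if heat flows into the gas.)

n = P₁V₁/(RT₁) = 393×33.7/(8.314×599) = 2.66 mol.
Isothermal: T stays 599 K; PV = const ⇒ V₂ = 165 L, P₂ = 80.2 kPa.
ΔU = 0 (ideal gas, T constant).
W = nRT ln(V₂/V₁) = 2.66×8.314×599×ln(4.90) = 21000 J.
Q = ΔU + W = 21000 J.

21000 J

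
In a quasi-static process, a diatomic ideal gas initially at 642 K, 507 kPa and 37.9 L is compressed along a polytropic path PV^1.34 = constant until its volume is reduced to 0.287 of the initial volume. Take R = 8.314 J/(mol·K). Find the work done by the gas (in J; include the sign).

-29900 J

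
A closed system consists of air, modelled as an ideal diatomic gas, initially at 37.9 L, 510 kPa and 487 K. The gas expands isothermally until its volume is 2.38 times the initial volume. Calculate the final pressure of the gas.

214 kPa

Isothermal: T stays 487 K; PV = const ⇒ V₂ = 90.2 L, P₂ = 214 kPa.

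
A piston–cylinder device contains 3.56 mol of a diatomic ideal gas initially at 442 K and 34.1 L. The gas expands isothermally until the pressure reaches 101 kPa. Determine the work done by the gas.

17500 J

P₁ = nRT₁/V₁ = 3.56×8.314×442/34.1 = 384 kPa.
Isothermal: T stays 442 K; PV = const ⇒ V₂ = 130 L, P₂ = 101 kPa.
W = nRT ln(V₂/V₁) = 3.56×8.314×442×ln(3.80) = 17500 J.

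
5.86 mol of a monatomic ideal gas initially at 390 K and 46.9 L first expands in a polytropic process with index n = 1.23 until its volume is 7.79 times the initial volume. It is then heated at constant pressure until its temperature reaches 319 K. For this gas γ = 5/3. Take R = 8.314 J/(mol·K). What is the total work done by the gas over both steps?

34800 J

P₁ = nRT₁/V₁ = 5.86×8.314×390/46.9 = 405 kPa.
Step 1 — Polytropic n=1.23: T₂ = T₁(V₁/V₂)^(n−1) = 390×(0.128)^0.23 = 243 K; P₂ = P₁(V₁/V₂)^n = 32.4 kPa.
W = (P₁V₁−P₂V₂)/(n−1) = (405×46.9−32.4×365)/0.23 = 31100 J.
ΔU = nCvΔT = 5.86×12.5×(243−390) = -10700 J.
Q = ΔU + W = 20400 J.
State after step 1: P = 32.4 kPa, V = 365 L, T = 243 K.
Step 2 — Isobaric: P stays 32.4 kPa; V/T = const ⇒ T₂ = 319 K, V₂ = 479 L.
W = PΔV = 32.4×(479−365) kPa·L = 3690 J.
ΔU = nCvΔT = 5.86×12.5×(319−243) = 5540 J.
Q = ΔU + W = nCpΔT = 9230 J.
Net over both steps: W = 34800 J, Q = 29600 J, ΔU = -5190 J.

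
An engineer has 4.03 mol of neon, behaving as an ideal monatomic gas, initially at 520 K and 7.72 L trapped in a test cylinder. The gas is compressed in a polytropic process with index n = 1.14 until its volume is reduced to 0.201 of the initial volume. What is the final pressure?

14100 kPa

P₁ = nRT₁/V₁ = 4.03×8.314×520/7.72 = 2260 kPa.
Polytropic n=1.14: T₂ = T₁(V₁/V₂)^(n−1) = 520×(4.98)^0.14 = 651 K; P₂ = P₁(V₁/V₂)^n = 14100 kPa.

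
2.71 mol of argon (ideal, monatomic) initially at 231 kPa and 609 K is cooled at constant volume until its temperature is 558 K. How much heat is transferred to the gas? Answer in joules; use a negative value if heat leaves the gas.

V₁ = nRT₁/P₁ = 2.71×8.314×609/231 = 59.4 L.
Isochoric: V stays 59.4 L; P/T = const ⇒ T₂ = 558 K, P₂ = 212 kPa.
W = 0 (no volume change).
ΔU = nCvΔT = 2.71×12.5×(558−609) = -1720 J.
Q = ΔU = -1720 J.

-1720 J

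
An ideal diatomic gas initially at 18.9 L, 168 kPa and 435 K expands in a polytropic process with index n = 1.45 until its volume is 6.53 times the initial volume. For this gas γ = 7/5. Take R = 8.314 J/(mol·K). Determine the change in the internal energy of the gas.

n = P₁V₁/(RT₁) = 168×18.9/(8.314×435) = 0.878 mol.
Polytropic n=1.45: T₂ = T₁(V₁/V₂)^(n−1) = 435×(0.153)^0.45 = 187 K; P₂ = P₁(V₁/V₂)^n = 11.1 kPa.
For an ideal gas ΔU = nCvΔT with Cv = (5/2)R = 20.8 J/(mol·K).
ΔU = 0.878×20.8×(187−435) = -4530 J.

-4530 J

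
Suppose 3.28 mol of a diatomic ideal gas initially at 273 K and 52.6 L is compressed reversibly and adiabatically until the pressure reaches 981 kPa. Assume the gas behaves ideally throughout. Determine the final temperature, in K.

P₁ = nRT₁/V₁ = 3.28×8.314×273/52.6 = 142 kPa.
Adiabatic: T₂/T₁ = (P₂/P₁)^((γ−1)/γ) ⇒ T₂ = 273×(6.93)^0.286 = 475 K; V₂ = 13.2 L.

475 K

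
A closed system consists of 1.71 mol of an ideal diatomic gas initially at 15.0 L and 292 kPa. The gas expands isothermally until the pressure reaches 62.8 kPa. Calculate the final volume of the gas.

T₁ = P₁V₁/(nR) = 292×15.0/(1.71×8.314) = 308 K.
Isothermal: T stays 308 K; PV = const ⇒ V₂ = 69.7 L, P₂ = 62.8 kPa.

69.7 L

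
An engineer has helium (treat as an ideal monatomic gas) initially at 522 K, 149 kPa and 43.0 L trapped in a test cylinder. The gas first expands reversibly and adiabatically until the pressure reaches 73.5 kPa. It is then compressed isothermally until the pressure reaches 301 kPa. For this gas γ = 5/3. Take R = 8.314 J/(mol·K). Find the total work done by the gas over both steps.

n = P₁V₁/(RT₁) = 149×43.0/(8.314×522) = 1.48 mol.
Step 1 — Adiabatic: T₂/T₁ = (P₂/P₁)^((γ−1)/γ) ⇒ T₂ = 522×(0.493)^0.400 = 393 K; V₂ = 65.7 L.
ΔU = nCvΔT = 1.48×12.5×(393−522) = -2370 J.
Q = 0 for an adiabatic process, so W = −ΔU = 2370 J.
State after step 1: P = 73.5 kPa, V = 65.7 L, T = 393 K.
Step 2 — Isothermal: T stays 393 K; PV = const ⇒ V₂ = 16.0 L, P₂ = 301 kPa.
ΔU = 0 (ideal gas, T constant).
W = nRT ln(V₂/V₁) = 1.48×8.314×393×ln(0.244) = -6810 J.
Q = ΔU + W = -6810 J.
Net over both steps: W = -4440 J, Q = -6810 J, ΔU = -2370 J.

-4440 J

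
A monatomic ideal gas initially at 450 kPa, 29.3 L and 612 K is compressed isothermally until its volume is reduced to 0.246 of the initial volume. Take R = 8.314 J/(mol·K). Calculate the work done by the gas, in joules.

-18500 J

n = P₁V₁/(RT₁) = 450×29.3/(8.314×612) = 2.59 mol.
Isothermal: T stays 612 K; PV = const ⇒ V₂ = 7.21 L, P₂ = 1830 kPa.
W = nRT ln(V₂/V₁) = 2.59×8.314×612×ln(0.246) = -18500 J.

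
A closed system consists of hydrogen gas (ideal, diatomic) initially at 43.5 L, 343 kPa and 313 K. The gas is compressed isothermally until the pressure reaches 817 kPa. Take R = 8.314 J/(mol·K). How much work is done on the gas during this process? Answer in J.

12900 J

n = P₁V₁/(RT₁) = 343×43.5/(8.314×313) = 5.73 mol.
Isothermal: T stays 313 K; PV = const ⇒ V₂ = 18.3 L, P₂ = 817 kPa.
W = nRT ln(V₂/V₁) = 5.73×8.314×313×ln(0.420) = -12900 J.
Work done on the gas = −W_by = 12900 J.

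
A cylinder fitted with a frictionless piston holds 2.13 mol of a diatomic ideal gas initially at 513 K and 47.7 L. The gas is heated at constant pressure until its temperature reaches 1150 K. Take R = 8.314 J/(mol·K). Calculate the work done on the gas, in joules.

P₁ = nRT₁/V₁ = 2.13×8.314×513/47.7 = 190 kPa.
Isobaric: P stays 190 kPa; V/T = const ⇒ T₂ = 1150 K, V₂ = 107 L.
W = PΔV = 190×(107−47.7) kPa·L = 11300 J.
Work done on the gas = −W_by = -11300 J.

-11300 J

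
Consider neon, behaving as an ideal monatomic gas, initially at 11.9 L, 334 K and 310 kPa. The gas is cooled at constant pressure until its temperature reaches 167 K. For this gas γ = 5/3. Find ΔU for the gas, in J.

-2770 J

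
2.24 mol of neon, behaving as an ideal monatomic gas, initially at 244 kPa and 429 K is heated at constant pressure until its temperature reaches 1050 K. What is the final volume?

V₁ = nRT₁/P₁ = 2.24×8.314×429/244 = 32.7 L.
Isobaric: P stays 244 kPa; V/T = const ⇒ T₂ = 1050 K, V₂ = 80.1 L.

80.1 L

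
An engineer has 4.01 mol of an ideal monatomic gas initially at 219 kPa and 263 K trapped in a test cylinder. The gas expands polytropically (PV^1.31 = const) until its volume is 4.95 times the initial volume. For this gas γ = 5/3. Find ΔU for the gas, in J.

V₁ = nRT₁/P₁ = 4.01×8.314×263/219 = 40.0 L.
Polytropic n=1.31: T₂ = T₁(V₁/V₂)^(n−1) = 263×(0.202)^0.31 = 160 K; P₂ = P₁(V₁/V₂)^n = 26.9 kPa.
For an ideal gas ΔU = nCvΔT with Cv = (3/2)R = 12.5 J/(mol·K).
ΔU = 4.01×12.5×(160−263) = -5140 J.

-5140 J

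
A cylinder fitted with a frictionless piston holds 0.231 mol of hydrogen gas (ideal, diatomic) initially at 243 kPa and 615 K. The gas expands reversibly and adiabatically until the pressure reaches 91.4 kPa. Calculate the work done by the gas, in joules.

720 J

V₁ = nRT₁/P₁ = 0.231×8.314×615/243 = 4.86 L.
Adiabatic: T₂/T₁ = (P₂/P₁)^((γ−1)/γ) ⇒ T₂ = 615×(0.376)^0.286 = 465 K; V₂ = 9.77 L.
ΔU = nCvΔT = 0.231×20.8×(465−615) = -720 J.
Q = 0 for an adiabatic process, so W = −ΔU = 720 J.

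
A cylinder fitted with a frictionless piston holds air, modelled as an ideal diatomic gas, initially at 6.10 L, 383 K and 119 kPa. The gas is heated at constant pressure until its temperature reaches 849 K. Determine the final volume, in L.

13.5 L

Isobaric: P stays 119 kPa; V/T = const ⇒ T₂ = 849 K, V₂ = 13.5 L.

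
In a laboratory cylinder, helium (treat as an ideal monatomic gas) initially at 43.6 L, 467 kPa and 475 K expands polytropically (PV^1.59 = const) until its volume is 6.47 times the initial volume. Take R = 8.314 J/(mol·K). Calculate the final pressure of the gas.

Polytropic n=1.59: T₂ = T₁(V₁/V₂)^(n−1) = 475×(0.155)^0.59 = 158 K; P₂ = P₁(V₁/V₂)^n = 24.0 kPa.

24.0 kPa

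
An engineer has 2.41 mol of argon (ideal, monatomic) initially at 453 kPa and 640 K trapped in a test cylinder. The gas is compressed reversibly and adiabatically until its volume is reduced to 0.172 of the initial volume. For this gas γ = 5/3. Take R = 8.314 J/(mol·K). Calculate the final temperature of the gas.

V₁ = nRT₁/P₁ = 2.41×8.314×640/453 = 28.3 L.
Adiabatic: TV^(γ−1) = const ⇒ T₂ = 640×(5.81)^0.667 = 2070 K; PV^γ = const ⇒ P₂ = 8520 kPa.

2070 K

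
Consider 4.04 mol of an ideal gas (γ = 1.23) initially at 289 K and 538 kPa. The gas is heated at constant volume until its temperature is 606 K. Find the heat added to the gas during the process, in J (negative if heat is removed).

46300 J

V₁ = nRT₁/P₁ = 4.04×8.314×289/538 = 18.0 L.
Isochoric: V stays 18.0 L; P/T = const ⇒ T₂ = 606 K, P₂ = 1130 kPa.
W = 0 (no volume change).
ΔU = nCvΔT = 4.04×36.1×(606−289) = 46300 J.
Q = ΔU = 46300 J.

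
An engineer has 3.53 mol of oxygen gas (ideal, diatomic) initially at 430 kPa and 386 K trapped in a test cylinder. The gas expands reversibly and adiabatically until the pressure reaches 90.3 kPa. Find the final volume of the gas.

80.3 L

V₁ = nRT₁/P₁ = 3.53×8.314×386/430 = 26.3 L.
Adiabatic: T₂/T₁ = (P₂/P₁)^((γ−1)/γ) ⇒ T₂ = 386×(0.210)^0.286 = 247 K; V₂ = 80.3 L.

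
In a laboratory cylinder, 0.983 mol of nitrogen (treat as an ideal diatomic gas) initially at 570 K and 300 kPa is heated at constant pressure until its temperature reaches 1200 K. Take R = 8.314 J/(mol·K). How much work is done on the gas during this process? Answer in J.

V₁ = nRT₁/P₁ = 0.983×8.314×570/300 = 15.5 L.
Isobaric: P stays 300 kPa; V/T = const ⇒ T₂ = 1200 K, V₂ = 32.7 L.
W = PΔV = 300×(32.7−15.5) kPa·L = 5150 J.
Work done on the gas = −W_by = -5150 J.

-5150 J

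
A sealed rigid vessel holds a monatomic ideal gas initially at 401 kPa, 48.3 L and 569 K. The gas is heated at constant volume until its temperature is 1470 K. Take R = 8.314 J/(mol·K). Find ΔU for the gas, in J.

46000 J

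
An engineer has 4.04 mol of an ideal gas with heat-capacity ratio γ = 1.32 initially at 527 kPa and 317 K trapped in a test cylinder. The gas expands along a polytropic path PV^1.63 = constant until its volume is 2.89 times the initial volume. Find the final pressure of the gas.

93.4 kPa

V₁ = nRT₁/P₁ = 4.04×8.314×317/527 = 20.2 L.
Polytropic n=1.63: T₂ = T₁(V₁/V₂)^(n−1) = 317×(0.346)^0.63 = 162 K; P₂ = P₁(V₁/V₂)^n = 93.4 kPa.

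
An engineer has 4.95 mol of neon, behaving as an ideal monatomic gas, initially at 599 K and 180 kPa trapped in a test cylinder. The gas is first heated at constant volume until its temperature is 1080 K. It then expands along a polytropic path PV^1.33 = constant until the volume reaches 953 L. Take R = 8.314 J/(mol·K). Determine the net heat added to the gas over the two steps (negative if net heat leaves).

61900 J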